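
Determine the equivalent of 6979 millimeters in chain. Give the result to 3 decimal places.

1 millimeter = 4.97097e-5 chain.
6979 × 4.97097e-5 ≈ 0.347 chain.

0.347 chain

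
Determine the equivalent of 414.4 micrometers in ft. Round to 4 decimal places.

0.0014 feet

1 micrometer = 3.28084 × 10^-6 ft.
Thus 414.4 × 3.28084 × 10^-6 ≈ 0.0014 ft.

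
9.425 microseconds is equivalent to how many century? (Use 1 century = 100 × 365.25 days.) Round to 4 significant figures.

2.987 × 10^-15 century

1 μs = 3.16881 × 10^-16 centuries.
Then 9.425 × 3.16881 × 10^-16 ≈ 2.987 × 10^-15 century.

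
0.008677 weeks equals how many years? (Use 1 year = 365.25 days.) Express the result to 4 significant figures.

0.0001663 yr

1 week = 0.0191650 yr.
0.008677 × 0.0191650 ≈ 0.0001663 yr.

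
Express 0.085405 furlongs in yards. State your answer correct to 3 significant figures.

18.8 yd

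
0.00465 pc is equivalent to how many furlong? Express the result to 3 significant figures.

1 parsec = 1.53388 × 10^14 furlong.
Thus 0.00465 × 1.53388 × 10^14 ≈ 7.13 × 10^11 furlong.

7.13 × 10^11 furlongs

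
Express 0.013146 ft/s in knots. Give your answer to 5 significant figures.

1 ft/s = 0.592484 knots.
So 0.013146 × 0.592484 ≈ 0.0077888 kn.

0.0077888 kn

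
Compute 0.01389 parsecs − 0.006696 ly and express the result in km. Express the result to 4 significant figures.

3.653e+11 km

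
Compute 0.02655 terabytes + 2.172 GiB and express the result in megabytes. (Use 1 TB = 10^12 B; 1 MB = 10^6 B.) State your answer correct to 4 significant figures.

0.02655 TB = 26550.0 MB and 2.172 GiB = 2332.17 MB.
26550.0 + 2332.17 ≈ 28880 MB.

28880 MB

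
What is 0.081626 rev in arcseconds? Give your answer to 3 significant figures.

106000 arcsec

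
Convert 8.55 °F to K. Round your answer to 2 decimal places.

K = (°F + 459.67) × 5/9.
Applying the formula gives 260.12 K.

260.12 K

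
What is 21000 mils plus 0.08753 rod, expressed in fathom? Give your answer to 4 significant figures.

21000 mil = 0.2916667 fathom and 0.08753 rod = 0.2407075 fathom.
0.2916667 + 0.2407075 ≈ 0.5324 fathom.

0.5324 fathom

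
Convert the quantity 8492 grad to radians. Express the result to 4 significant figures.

1 grad = 0.0157080 radians.
Thus 8492 × 0.0157080 ≈ 133.4 rad.

133.4 radians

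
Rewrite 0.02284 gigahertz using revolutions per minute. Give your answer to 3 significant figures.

1 gigahertz = 6.00000 × 10^10 rpm.
Thus 0.02284 × 6.00000 × 10^10 ≈ 1.37 × 10^9 rpm.

1.37 × 10^9 revolutions per minute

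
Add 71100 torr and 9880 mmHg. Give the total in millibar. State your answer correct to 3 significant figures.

108000 mbar

71100 torr = 94792.2 mbar and 9880 mmHg = 13172.3 mbar.
94792.2 + 13172.3 ≈ 108000 mbar.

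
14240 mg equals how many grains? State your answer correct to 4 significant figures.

1 milligram = 0.0154324 grains.
14240 × 0.0154324 ≈ 219.8 gr.

219.8 grains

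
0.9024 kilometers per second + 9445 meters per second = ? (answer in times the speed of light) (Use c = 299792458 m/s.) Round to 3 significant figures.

3.45 × 10^-5 c

0.9024 km/s = 3.01008 × 10^-6 c and 9445 m/s = 3.15051 × 10^-5 c.
3.01008 × 10^-6 + 3.15051 × 10^-5 ≈ 3.45 × 10^-5 c.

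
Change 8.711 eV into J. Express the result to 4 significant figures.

1 electronvolt = 1.60218 × 10^-19 J.
So 8.711 × 1.60218 × 10^-19 ≈ 1.396 × 10^-18 J.

1.396 × 10^-18 J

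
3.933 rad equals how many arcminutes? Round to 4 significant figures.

13520 arcminutes

1 rad = 3437.75 arcmin.
Thus 3.933 × 3437.75 ≈ 13520 arcmin.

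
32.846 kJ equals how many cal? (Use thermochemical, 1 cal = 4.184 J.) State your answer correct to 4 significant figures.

7850 cal

1 kilojoule = 239.006 calories.
Thus 32.846 × 239.006 ≈ 7850 cal.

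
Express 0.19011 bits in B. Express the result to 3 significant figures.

0.0238 bytes

1 bit = 0.125000 B.
So 0.19011 × 0.125000 ≈ 0.0238 B.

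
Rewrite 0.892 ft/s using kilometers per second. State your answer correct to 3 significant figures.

0.000272 kilometers per second

1 foot per second = 0.000304800 km/s.
Thus 0.892 × 0.000304800 ≈ 0.000272 km/s.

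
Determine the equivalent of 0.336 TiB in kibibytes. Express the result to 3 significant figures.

3.61e+8 KiB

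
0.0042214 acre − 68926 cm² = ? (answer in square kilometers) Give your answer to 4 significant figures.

1.019e-5 square kilometers

0.0042214 acre = 1.70834e-5 km² and 68926 cm² = 6.89260e-6 km².
1.70834e-5 − 6.89260e-6 ≈ 1.019e-5 km².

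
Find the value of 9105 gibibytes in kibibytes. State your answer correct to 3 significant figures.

1 GiB = 1.04858 × 10^6 kibibytes.
Then 9105 × 1.04858 × 10^6 ≈ 9.55 × 10^9 KiB.

9.55 × 10^9 kibibytes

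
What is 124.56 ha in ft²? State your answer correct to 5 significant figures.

1 hectare = 107639 ft².
Thus 124.56 × 107639 ≈ 1.3408 × 10^7 ft².

1.3408 × 10^7 square feet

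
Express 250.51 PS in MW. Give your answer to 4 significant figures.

1 PS = 0.000735499 MW.
Thus 250.51 × 0.000735499 ≈ 0.1842 MW.

0.1842 MW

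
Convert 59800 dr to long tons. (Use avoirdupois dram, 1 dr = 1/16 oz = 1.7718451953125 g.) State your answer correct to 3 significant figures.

0.104 long ton

1 dram = 1.74386 × 10^-6 long ton.
59800 × 1.74386 × 10^-6 ≈ 0.104 long ton.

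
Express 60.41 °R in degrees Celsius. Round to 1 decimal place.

°R = (°C + 273.15) × 9/5.
Applying the formula gives -239.6 °C.

-239.6 degrees Celsius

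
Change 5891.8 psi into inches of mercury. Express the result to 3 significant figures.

1 pound per square inch = 2.03602 inHg.
5891.8 × 2.03602 ≈ 12000 inHg.

12000 inches of mercury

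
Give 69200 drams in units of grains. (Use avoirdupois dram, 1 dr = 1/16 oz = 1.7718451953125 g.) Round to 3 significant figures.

1.89e+6 gr

1 dram = 27.34375 grains.
Thus 69200 × 27.34375 ≈ 1.89e+6 gr.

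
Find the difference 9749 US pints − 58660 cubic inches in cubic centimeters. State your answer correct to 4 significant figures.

3.652 × 10^6 cubic centimeters

9749 US pt = 4.61300 × 10^6 cm³ and 58660 in³ = 961265 cm³.
4.61300 × 10^6 − 961265 ≈ 3.652 × 10^6 cm³.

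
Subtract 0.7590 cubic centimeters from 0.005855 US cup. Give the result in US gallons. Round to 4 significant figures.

0.0001654 US gallons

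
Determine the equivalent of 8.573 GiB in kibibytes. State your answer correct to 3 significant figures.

8.99 × 10^6 KiB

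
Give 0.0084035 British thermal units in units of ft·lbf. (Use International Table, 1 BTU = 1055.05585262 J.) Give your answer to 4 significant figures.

6.539 ft·lbf

1 BTU = 778.169 ft·lbf.
Thus 0.0084035 × 778.169 ≈ 6.539 ft·lbf.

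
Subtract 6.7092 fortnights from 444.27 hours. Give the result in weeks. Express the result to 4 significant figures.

-10.77 wk

444.27 h = 2.64446 wk and 6.7092 fortnight = 13.4184 wk.
2.64446 − 13.4184 ≈ -10.77 wk.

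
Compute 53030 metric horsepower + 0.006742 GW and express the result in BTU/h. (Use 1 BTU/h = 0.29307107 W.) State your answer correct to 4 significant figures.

1.561 × 10^8 BTU per hour

53030 PS = 1.33085 × 10^8 BTU/h and 0.006742 GW = 2.30047 × 10^7 BTU/h.
1.33085 × 10^8 + 2.30047 × 10^7 ≈ 1.561 × 10^8 BTU/h.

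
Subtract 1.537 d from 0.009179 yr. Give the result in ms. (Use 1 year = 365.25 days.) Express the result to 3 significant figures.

0.009179 yr = 2.89667e+8 ms and 1.537 d = 1.32797e+8 ms.
2.89667e+8 − 1.32797e+8 ≈ 1.57e+8 ms.

1.57e+8 ms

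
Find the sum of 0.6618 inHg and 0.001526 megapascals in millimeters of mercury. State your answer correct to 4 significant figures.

28.26 mmHg

0.6618 inHg = 16.8097 mmHg and 0.001526 MPa = 11.4459 mmHg.
16.8097 + 11.4459 ≈ 28.26 mmHg.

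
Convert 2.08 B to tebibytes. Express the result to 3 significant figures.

1.89e-12 tebibytes

1 B = 9.09495e-13 tebibytes.
So 2.08 × 9.09495e-13 ≈ 1.89e-12 TiB.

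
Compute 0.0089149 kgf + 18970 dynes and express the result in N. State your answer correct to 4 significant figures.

0.0089149 kgf = 0.0874253 N and 18970 dyn = 0.189700 N.
0.0874253 + 0.189700 ≈ 0.2771 N.

0.2771 N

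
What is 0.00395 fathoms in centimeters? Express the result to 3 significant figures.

1 fathom = 182.880 cm.
Thus 0.00395 × 182.880 ≈ 0.722 cm.

0.722 centimeters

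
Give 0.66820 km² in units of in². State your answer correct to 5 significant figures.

1 square kilometer = 1.55000 × 10^9 square inches.
Thus 0.66820 × 1.55000 × 10^9 ≈ 1.0357 × 10^9 in².

1.0357 × 10^9 in²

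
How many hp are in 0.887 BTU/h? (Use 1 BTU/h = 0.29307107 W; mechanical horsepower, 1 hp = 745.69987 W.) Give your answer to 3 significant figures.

0.000349 hp

1 BTU/h = 0.000393015 hp.
Then 0.887 × 0.000393015 ≈ 0.000349 hp.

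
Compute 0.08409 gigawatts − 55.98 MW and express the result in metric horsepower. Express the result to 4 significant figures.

38220 metric horsepower

0.08409 GW = 114331 PS and 55.98 MW = 76111.6 PS.
114331 − 76111.6 ≈ 38220 PS.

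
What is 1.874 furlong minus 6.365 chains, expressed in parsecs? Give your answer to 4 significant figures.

1.874 furlong = 1.22174 × 10^-14 pc and 6.365 chain = 4.14961 × 10^-15 pc.
1.22174 × 10^-14 − 4.14961 × 10^-15 ≈ 8.068 × 10^-15 pc.

8.068 × 10^-15 pc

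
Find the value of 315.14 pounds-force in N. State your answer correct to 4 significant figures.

1 lbf = 4.44822 newtons.
Then 315.14 × 4.44822 ≈ 1402 N.

1402 N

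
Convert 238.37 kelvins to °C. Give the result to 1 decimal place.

-34.8 °C

K = °C + 273.15.
Applying the formula gives -34.8 °C.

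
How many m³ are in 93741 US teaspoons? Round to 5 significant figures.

0.46204 m³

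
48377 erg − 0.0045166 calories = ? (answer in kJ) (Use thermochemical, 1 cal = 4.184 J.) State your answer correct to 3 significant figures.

48377 erg = 4.83770e-6 kJ and 0.0045166 cal = 1.88975e-5 kJ.
4.83770e-6 − 1.88975e-5 ≈ -1.41e-5 kJ.

-1.41e-5 kJ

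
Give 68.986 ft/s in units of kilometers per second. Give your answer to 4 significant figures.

1 ft/s = 0.000304800 km/s.
Thus 68.986 × 0.000304800 ≈ 0.02103 km/s.

0.02103 km/s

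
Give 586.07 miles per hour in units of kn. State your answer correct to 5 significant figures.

1 mile per hour = 0.868976 knots.
So 586.07 × 0.868976 ≈ 509.28 kn.

509.28 knots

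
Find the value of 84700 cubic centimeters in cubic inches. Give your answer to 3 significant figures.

1 cm³ = 0.0610237 in³.
84700 × 0.0610237 ≈ 5170 in³.

5170 in³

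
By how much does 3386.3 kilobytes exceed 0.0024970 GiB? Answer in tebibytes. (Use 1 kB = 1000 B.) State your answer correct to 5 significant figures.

6.4135 × 10^-7 tebibytes

3386.3 kB = 3.0798219 × 10^-6 TiB and 0.0024970 GiB = 2.4384766 × 10^-6 TiB.
3.0798219 × 10^-6 − 2.4384766 × 10^-6 ≈ 6.4135 × 10^-7 TiB.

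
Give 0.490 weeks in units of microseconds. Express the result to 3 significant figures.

2.96e+11 μs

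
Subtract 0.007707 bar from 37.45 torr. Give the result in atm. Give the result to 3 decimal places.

0.042 atm

37.45 torr = 0.0492763 atm and 0.007707 bar = 0.00760622 atm.
0.0492763 − 0.00760622 ≈ 0.042 atm.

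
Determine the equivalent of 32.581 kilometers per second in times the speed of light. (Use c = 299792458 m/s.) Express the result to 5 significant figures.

1 km/s = 3.33564 × 10^-6 c.
Thus 32.581 × 3.33564 × 10^-6 ≈ 0.00010868 c.

0.00010868 c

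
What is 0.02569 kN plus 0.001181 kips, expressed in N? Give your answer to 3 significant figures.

0.02569 kN = 25.6900 N and 0.001181 kip = 5.25335 N.
25.6900 + 5.25335 ≈ 30.9 N.

30.9 newtons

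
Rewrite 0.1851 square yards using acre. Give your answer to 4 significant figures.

1 square yard = 0.000206612 acres.
Then 0.1851 × 0.000206612 ≈ 3.824 × 10^-5 acre.

3.824 × 10^-5 acre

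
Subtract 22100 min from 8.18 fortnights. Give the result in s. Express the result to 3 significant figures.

8.57 × 10^6 seconds

8.18 fortnight = 9.89453 × 10^6 s and 22100 min = 1.32600 × 10^6 s.
9.89453 × 10^6 − 1.32600 × 10^6 ≈ 8.57 × 10^6 s.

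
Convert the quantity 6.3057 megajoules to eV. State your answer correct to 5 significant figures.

1 MJ = 6.24151e+24 eV.
6.3057 × 6.24151e+24 ≈ 3.9357e+25 eV.

3.9357e+25 eV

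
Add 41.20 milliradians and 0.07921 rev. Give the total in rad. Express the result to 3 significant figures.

0.539 radians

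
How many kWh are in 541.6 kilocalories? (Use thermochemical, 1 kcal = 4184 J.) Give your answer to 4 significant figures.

1 kilocalorie = 0.00116222 kilowatt-hours.
541.6 × 0.00116222 ≈ 0.6295 kWh.

0.6295 kWh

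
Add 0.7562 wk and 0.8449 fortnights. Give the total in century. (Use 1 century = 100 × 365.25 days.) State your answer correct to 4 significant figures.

0.7562 wk = 0.000144925 century and 0.8449 fortnight = 0.000323849 century.
0.000144925 + 0.000323849 ≈ 0.0004688 century.

0.0004688 centuries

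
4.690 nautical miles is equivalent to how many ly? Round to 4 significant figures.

9.181 × 10^-13 light-years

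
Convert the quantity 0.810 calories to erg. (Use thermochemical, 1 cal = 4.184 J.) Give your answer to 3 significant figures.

1 cal = 4.18400e+7 ergs.
Thus 0.810 × 4.18400e+7 ≈ 3.39e+7 erg.

3.39e+7 ergs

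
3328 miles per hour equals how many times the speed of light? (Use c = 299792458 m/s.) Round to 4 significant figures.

1 mph = 1.49116e-9 c.
So 3328 × 1.49116e-9 ≈ 4.963e-6 c.

4.963e-6 c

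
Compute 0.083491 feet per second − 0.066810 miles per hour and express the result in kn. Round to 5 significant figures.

-0.0085892 knots

0.083491 ft/s = 0.0494671 kn and 0.066810 mph = 0.0580563 kn.
0.0494671 − 0.0580563 ≈ -0.0085892 kn.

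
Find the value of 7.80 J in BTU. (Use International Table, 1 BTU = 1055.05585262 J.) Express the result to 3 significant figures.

0.00739 BTU

1 joule = 0.000947817 BTU.
Thus 7.80 × 0.000947817 ≈ 0.00739 BTU.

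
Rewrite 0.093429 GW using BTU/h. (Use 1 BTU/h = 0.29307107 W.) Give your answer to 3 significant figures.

3.19e+8 BTU per hour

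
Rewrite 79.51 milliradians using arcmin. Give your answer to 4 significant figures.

1 mrad = 3.43775 arcminutes.
Then 79.51 × 3.43775 ≈ 273.3 arcmin.

273.3 arcminutes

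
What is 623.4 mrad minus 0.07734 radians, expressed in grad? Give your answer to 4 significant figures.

34.76 grad

623.4 mrad = 39.6869 grad and 0.07734 rad = 4.92362 grad.
39.6869 − 4.92362 ≈ 34.76 grad.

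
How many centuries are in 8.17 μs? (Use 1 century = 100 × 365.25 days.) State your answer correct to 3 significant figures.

2.59 × 10^-15 century

1 microsecond = 3.16881 × 10^-16 century.
8.17 × 3.16881 × 10^-16 ≈ 2.59 × 10^-15 century.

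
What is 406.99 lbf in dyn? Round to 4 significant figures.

1.810 × 10^8 dynes

1 pound-force = 444822 dynes.
Then 406.99 × 444822 ≈ 1.810 × 10^8 dyn.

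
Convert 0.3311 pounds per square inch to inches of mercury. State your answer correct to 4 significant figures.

0.6741 inHg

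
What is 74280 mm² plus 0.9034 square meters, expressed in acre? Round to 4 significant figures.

74280 mm² = 1.83550e-5 acre and 0.9034 m² = 0.000223235 acre.
1.83550e-5 + 0.000223235 ≈ 0.0002416 acre.

0.0002416 acres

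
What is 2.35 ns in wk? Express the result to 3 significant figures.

1 nanosecond = 1.65344 × 10^-15 weeks.
2.35 × 1.65344 × 10^-15 ≈ 3.89 × 10^-15 wk.

3.89 × 10^-15 weeks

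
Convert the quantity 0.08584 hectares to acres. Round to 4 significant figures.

1 hectare = 2.47105 acre.
Then 0.08584 × 2.47105 ≈ 0.2121 acre.

0.2121 acre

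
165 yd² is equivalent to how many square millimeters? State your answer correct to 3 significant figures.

1 yd² = 836127 mm².
Thus 165 × 836127 ≈ 1.38e+8 mm².

1.38e+8 mm²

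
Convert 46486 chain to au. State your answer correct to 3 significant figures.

1 chain = 1.34473 × 10^-10 astronomical units.
So 46486 × 1.34473 × 10^-10 ≈ 6.25 × 10^-6 au.

6.25 × 10^-6 au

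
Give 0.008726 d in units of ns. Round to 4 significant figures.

7.539e+11 ns

1 day = 8.64000e+13 ns.
0.008726 × 8.64000e+13 ≈ 7.539e+11 ns.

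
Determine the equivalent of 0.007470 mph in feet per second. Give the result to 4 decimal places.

0.0110 ft/s

1 mile per hour = 1.46667 ft/s.
0.007470 × 1.46667 ≈ 0.0110 ft/s.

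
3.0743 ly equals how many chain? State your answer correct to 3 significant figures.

1 light-year = 4.70290 × 10^14 chain.
Then 3.0743 × 4.70290 × 10^14 ≈ 1.45 × 10^15 chain.

1.45 × 10^15 chains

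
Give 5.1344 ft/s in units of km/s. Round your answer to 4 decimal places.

1 foot per second = 0.000304800 kilometers per second.
Then 5.1344 × 0.000304800 ≈ 0.0016 km/s.

0.0016 km/s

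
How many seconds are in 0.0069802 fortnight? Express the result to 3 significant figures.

8440 s

1 fortnight = 1.20960e+6 seconds.
Thus 0.0069802 × 1.20960e+6 ≈ 8440 s.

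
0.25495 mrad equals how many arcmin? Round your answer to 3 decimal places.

0.876 arcmin

1 milliradian = 3.43775 arcmin.
Then 0.25495 × 3.43775 ≈ 0.876 arcmin.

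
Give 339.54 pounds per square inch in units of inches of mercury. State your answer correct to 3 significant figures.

1 psi = 2.03602 inHg.
339.54 × 2.03602 ≈ 691 inHg.

691 inches of mercury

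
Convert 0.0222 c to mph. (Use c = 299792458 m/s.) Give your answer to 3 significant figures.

1 speed of light = 6.70617e+8 mph.
So 0.0222 × 6.70617e+8 ≈ 1.49e+7 mph.

1.49e+7 mph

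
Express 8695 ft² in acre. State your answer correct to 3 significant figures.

0.200 acre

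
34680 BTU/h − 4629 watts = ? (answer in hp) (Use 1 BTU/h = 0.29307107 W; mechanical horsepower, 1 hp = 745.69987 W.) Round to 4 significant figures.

34680 BTU/h = 13.6298 hp and 4629 W = 6.20759 hp.
13.6298 − 6.20759 ≈ 7.422 hp.

7.422 horsepower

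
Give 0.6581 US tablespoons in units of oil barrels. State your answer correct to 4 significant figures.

1 US tbsp = 9.30060e-5 oil barrels.
0.6581 × 9.30060e-5 ≈ 6.121e-5 bbl.

6.121e-5 oil barrels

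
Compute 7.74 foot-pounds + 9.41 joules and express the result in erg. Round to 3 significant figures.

1.99 × 10^8 erg

7.74 ft·lbf = 1.04940 × 10^8 erg and 9.41 J = 9.41000 × 10^7 erg.
1.04940 × 10^8 + 9.41000 × 10^7 ≈ 1.99 × 10^8 erg.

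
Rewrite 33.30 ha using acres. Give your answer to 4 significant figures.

82.29 acres

1 hectare = 2.47105 acre.
Then 33.30 × 2.47105 ≈ 82.29 acre.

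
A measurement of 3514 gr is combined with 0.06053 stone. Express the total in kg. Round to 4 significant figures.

0.6121 kilograms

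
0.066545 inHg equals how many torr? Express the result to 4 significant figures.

1 inch of mercury = 25.4000 torr.
Then 0.066545 × 25.4000 ≈ 1.690 torr.

1.690 torr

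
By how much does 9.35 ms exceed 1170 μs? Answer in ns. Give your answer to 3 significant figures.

8.18 × 10^6 ns

9.35 ms = 9.35000 × 10^6 ns and 1170 μs = 1.17000 × 10^6 ns.
9.35000 × 10^6 − 1.17000 × 10^6 ≈ 8.18 × 10^6 ns.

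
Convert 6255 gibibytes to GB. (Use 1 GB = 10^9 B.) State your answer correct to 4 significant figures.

6716 GB

1 GiB = 1.07374 GB.
Then 6255 × 1.07374 ≈ 6716 GB.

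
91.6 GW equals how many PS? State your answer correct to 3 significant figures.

1 gigawatt = 1.35962e+6 metric horsepower.
91.6 × 1.35962e+6 ≈ 1.25e+8 PS.

1.25e+8 metric horsepower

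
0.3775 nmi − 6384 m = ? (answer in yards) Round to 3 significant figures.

-6220 yd

0.3775 nmi = 764.578 yd and 6384 m = 6981.63 yd.
764.578 − 6981.63 ≈ -6220 yd.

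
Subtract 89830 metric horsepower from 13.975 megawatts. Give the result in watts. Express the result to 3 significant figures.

-5.21e+7 watts

13.975 MW = 1.39750e+7 W and 89830 PS = 6.60699e+7 W.
1.39750e+7 − 6.60699e+7 ≈ -5.21e+7 W.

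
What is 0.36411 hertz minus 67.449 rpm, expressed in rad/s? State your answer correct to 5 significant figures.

-4.7755 radians per second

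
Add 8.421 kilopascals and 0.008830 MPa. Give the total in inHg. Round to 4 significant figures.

5.094 inches of mercury

8.421 kPa = 2.48672 inHg and 0.008830 MPa = 2.60750 inHg.
2.48672 + 2.60750 ≈ 5.094 inHg.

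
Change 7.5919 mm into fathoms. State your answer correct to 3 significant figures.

0.00415 fathom

1 mm = 0.000546807 fathom.
Thus 7.5919 × 0.000546807 ≈ 0.00415 fathom.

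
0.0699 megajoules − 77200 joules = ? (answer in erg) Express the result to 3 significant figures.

0.0699 MJ = 6.99000 × 10^11 erg and 77200 J = 7.72000 × 10^11 erg.
6.99000 × 10^11 − 7.72000 × 10^11 ≈ -7.30 × 10^10 erg.

-7.30 × 10^10 erg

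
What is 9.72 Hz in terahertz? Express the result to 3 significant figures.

1 Hz = 1.00000 × 10^-12 THz.
So 9.72 × 1.00000 × 10^-12 ≈ 9.72 × 10^-12 THz.

9.72 × 10^-12 terahertz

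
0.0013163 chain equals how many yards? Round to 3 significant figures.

1 chain = 22.0000 yd.
0.0013163 × 22.0000 ≈ 0.0290 yd.

0.0290 yd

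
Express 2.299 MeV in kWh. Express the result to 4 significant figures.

1 MeV = 4.45049e-20 kWh.
2.299 × 4.45049e-20 ≈ 1.023e-19 kWh.

1.023e-19 kilowatt-hours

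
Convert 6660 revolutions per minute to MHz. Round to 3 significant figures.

1 revolution per minute = 1.66667e-8 megahertz.
Thus 6660 × 1.66667e-8 ≈ 0.000111 MHz.

0.000111 MHz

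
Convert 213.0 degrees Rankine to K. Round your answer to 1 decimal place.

°R = K × 9/5.
Applying the formula gives 118.3 K.

118.3 K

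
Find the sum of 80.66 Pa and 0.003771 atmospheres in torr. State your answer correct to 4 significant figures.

3.471 torr

80.66 Pa = 0.605000 torr and 0.003771 atm = 2.86596 torr.
0.605000 + 2.86596 ≈ 3.471 torr.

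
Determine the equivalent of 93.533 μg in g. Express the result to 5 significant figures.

1 μg = 1.00000e-6 g.
93.533 × 1.00000e-6 ≈ 9.3533e-5 g.

9.3533e-5 grams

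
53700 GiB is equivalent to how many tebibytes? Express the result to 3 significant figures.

52.4 TiB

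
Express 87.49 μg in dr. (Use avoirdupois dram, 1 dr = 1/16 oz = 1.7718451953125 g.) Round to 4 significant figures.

1 microgram = 5.64383e-7 drams.
Thus 87.49 × 5.64383e-7 ≈ 4.938e-5 dr.

4.938e-5 drams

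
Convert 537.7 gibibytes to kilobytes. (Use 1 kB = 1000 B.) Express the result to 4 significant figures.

1 GiB = 1073742 kilobytes.
Then 537.7 × 1073742 ≈ 5.774 × 10^8 kB.

5.774 × 10^8 kilobytes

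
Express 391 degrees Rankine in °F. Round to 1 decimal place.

°R = °F + 459.67.
Applying the formula gives -68.7 °F.

-68.7 °F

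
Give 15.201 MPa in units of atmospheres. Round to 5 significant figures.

1 MPa = 9.86923 atmospheres.
15.201 × 9.86923 ≈ 150.02 atm.

150.02 atmospheres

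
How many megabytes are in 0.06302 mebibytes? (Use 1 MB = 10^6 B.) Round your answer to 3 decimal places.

0.066 megabytes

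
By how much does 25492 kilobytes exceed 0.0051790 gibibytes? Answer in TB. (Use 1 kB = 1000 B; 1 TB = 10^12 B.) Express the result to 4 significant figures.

1.993 × 10^-5 TB

25492 kB = 2.54920 × 10^-5 TB and 0.0051790 GiB = 5.56091 × 10^-6 TB.
2.54920 × 10^-5 − 5.56091 × 10^-6 ≈ 1.993 × 10^-5 TB.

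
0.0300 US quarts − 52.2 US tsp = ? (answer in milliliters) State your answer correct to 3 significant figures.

0.0300 US qt = 28.3906 mL and 52.2 US tsp = 257.290 mL.
28.3906 − 257.290 ≈ -229 mL.

-229 milliliters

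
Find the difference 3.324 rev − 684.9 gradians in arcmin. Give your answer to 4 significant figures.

34810 arcminutes

3.324 rev = 71798.4 arcmin and 684.9 grad = 36984.6 arcmin.
71798.4 − 36984.6 ≈ 34810 arcmin.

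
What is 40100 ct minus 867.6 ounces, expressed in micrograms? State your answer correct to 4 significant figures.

-1.658 × 10^10 μg

40100 ct = 8.02000 × 10^9 μg and 867.6 oz = 2.45960 × 10^10 μg.
8.02000 × 10^9 − 2.45960 × 10^10 ≈ -1.658 × 10^10 μg.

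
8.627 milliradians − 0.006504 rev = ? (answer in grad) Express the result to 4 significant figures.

8.627 mrad = 0.549212 grad and 0.006504 rev = 2.60160 grad.
0.549212 − 2.60160 ≈ -2.052 grad.

-2.052 grad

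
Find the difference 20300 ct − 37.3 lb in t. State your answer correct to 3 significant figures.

-0.0129 metric tons

20300 ct = 0.00406000 t and 37.3 lb = 0.0169190 t.
0.00406000 − 0.0169190 ≈ -0.0129 t.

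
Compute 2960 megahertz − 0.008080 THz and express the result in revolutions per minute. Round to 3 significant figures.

-3.07 × 10^11 rpm

2960 MHz = 1.77600 × 10^11 rpm and 0.008080 THz = 4.84800 × 10^11 rpm.
1.77600 × 10^11 − 4.84800 × 10^11 ≈ -3.07 × 10^11 rpm.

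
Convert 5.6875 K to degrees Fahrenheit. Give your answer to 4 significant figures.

K = (°F + 459.67) × 5/9.
Applying the formula gives -449.4 °F.

-449.4 degrees Fahrenheit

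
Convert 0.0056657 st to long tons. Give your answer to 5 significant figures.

3.5411 × 10^-5 long tons

1 stone = 0.00625000 long ton.
So 0.0056657 × 0.00625000 ≈ 3.5411 × 10^-5 long ton.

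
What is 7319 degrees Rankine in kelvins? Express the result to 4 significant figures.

4066 K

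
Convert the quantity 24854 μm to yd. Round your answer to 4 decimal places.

1 μm = 1.09361 × 10^-6 yd.
24854 × 1.09361 × 10^-6 ≈ 0.0272 yd.

0.0272 yards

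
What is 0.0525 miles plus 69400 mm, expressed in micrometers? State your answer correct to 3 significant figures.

1.54 × 10^8 μm

0.0525 mi = 8.44906 × 10^7 μm and 69400 mm = 6.94000 × 10^7 μm.
8.44906 × 10^7 + 6.94000 × 10^7 ≈ 1.54 × 10^8 μm.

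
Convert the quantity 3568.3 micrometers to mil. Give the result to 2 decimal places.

1 micrometer = 0.0393701 mils.
So 3568.3 × 0.0393701 ≈ 140.48 mil.

140.48 mils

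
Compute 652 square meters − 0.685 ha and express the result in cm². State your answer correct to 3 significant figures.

-6.20 × 10^7 cm²

652 m² = 6.52000 × 10^6 cm² and 0.685 ha = 6.85000 × 10^7 cm².
6.52000 × 10^6 − 6.85000 × 10^7 ≈ -6.20 × 10^7 cm².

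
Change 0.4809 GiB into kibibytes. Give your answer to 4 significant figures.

504300 KiB

1 gibibyte = 1.04858 × 10^6 kibibytes.
Thus 0.4809 × 1.04858 × 10^6 ≈ 504300 KiB.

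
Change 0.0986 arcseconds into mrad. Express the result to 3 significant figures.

1 arcsec = 0.00484814 mrad.
0.0986 × 0.00484814 ≈ 0.000478 mrad.

0.000478 milliradians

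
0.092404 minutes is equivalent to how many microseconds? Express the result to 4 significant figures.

5.544e+6 microseconds

1 min = 6.00000e+7 microseconds.
Thus 0.092404 × 6.00000e+7 ≈ 5.544e+6 μs.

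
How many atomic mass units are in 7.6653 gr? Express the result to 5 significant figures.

2.9912e+23 u

1 gr = 3.90228e+22 atomic mass units.
So 7.6653 × 3.90228e+22 ≈ 2.9912e+23 u.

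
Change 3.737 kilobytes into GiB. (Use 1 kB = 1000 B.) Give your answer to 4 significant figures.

1 kilobyte = 9.31323e-7 gibibytes.
Thus 3.737 × 9.31323e-7 ≈ 3.480e-6 GiB.

3.480e-6 GiB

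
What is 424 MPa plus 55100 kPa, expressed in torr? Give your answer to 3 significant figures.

3.59e+6 torr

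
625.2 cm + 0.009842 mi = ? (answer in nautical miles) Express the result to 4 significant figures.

0.01193 nmi

625.2 cm = 0.00337581 nmi and 0.009842 mi = 0.00855246 nmi.
0.00337581 + 0.00855246 ≈ 0.01193 nmi.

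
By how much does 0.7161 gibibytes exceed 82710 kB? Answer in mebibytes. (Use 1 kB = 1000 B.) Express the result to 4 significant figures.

654.4 MiB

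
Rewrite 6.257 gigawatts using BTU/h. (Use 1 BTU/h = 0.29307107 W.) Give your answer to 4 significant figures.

2.135e+10 BTU per hour

1 GW = 3.41214e+9 BTU per hour.
6.257 × 3.41214e+9 ≈ 2.135e+10 BTU/h.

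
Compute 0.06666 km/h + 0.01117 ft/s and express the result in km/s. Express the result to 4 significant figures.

2.192 × 10^-5 km/s

0.06666 km/h = 1.85167 × 10^-5 km/s and 0.01117 ft/s = 3.40462 × 10^-6 km/s.
1.85167 × 10^-5 + 3.40462 × 10^-6 ≈ 2.192 × 10^-5 km/s.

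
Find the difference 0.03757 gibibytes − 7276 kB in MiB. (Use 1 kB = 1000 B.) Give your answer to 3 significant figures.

0.03757 GiB = 38.4717 MiB and 7276 kB = 6.93893 MiB.
38.4717 − 6.93893 ≈ 31.5 MiB.

31.5 mebibytes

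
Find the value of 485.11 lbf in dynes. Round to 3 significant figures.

1 pound-force = 444822 dyn.
485.11 × 444822 ≈ 2.16e+8 dyn.

2.16e+8 dynes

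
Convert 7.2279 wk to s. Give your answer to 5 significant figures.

1 wk = 604800 s.
7.2279 × 604800 ≈ 4.3714e+6 s.

4.3714e+6 s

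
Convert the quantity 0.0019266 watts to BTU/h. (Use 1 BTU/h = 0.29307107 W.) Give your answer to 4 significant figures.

1 watt = 3.41214 BTU/h.
Thus 0.0019266 × 3.41214 ≈ 0.006574 BTU/h.

0.006574 BTU per hour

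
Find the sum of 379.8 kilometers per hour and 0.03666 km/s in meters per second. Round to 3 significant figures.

142 meters per second

379.8 km/h = 105.500 m/s and 0.03666 km/s = 36.6600 m/s.
105.500 + 36.6600 ≈ 142 m/s.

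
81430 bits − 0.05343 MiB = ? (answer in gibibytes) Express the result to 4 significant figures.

81430 bit = 9.47970e-6 GiB and 0.05343 MiB = 5.21777e-5 GiB.
9.47970e-6 − 5.21777e-5 ≈ -4.270e-5 GiB.

-4.270e-5 gibibytes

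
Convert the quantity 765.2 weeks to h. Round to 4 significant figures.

1 week = 168.000 hours.
So 765.2 × 168.000 ≈ 128600 h.

128600 h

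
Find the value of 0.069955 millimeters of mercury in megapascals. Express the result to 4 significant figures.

1 millimeter of mercury = 0.000133322 megapascals.
Thus 0.069955 × 0.000133322 ≈ 9.327 × 10^-6 MPa.

9.327 × 10^-6 MPa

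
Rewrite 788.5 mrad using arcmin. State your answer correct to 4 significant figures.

1 mrad = 3.43775 arcmin.
788.5 × 3.43775 ≈ 2711 arcmin.

2711 arcmin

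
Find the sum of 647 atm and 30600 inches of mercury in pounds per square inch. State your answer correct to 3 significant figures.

24500 pounds per square inch

647 atm = 9508.28 psi and 30600 inHg = 15029.3 psi.
9508.28 + 15029.3 ≈ 24500 psi.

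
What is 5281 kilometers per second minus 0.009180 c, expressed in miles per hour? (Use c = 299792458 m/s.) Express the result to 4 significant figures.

5.657e+6 mph

5281 km/s = 1.18133e+7 mph and 0.009180 c = 6.15626e+6 mph.
1.18133e+7 − 6.15626e+6 ≈ 5.657e+6 mph.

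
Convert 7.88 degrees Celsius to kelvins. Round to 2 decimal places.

281.03 kelvins

K = °C + 273.15.
Applying the formula gives 281.03 K.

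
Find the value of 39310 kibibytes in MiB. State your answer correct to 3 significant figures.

1 KiB = 0.0009765625 MiB.
39310 × 0.0009765625 ≈ 38.4 MiB.

38.4 mebibytes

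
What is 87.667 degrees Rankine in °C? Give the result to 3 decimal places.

°R = (°C + 273.15) × 9/5.
Applying the formula gives -224.446 °C.

-224.446 degrees Celsius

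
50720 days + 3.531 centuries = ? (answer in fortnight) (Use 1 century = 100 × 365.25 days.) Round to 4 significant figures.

12830 fortnights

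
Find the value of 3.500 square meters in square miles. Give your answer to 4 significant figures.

1 square meter = 3.86102e-7 mi².
So 3.500 × 3.86102e-7 ≈ 1.351e-6 mi².

1.351e-6 mi²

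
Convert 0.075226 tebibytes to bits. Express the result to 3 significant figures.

1 TiB = 8.79609e+12 bit.
Then 0.075226 × 8.79609e+12 ≈ 6.62e+11 bit.

6.62e+11 bit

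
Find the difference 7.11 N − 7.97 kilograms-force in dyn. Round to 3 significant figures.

-7.10e+6 dyn

7.11 N = 711000 dyn and 7.97 kgf = 7.81590e+6 dyn.
711000 − 7.81590e+6 ≈ -7.10e+6 dyn.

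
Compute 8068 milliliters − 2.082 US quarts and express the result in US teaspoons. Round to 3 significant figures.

8068 mL = 1636.87 US tsp and 2.082 US qt = 399.744 US tsp.
1636.87 − 399.744 ≈ 1240 US tsp.

1240 US tsp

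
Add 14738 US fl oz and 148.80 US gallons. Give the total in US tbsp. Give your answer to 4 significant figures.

67570 US tbsp

14738 US fl oz = 29476.0 US tbsp and 148.80 US gal = 38092.8 US tbsp.
29476.0 + 38092.8 ≈ 67570 US tbsp.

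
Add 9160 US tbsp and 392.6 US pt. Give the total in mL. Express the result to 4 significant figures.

9160 US tbsp = 135447 mL and 392.6 US pt = 185769 mL.
135447 + 185769 ≈ 321200 mL.

321200 mL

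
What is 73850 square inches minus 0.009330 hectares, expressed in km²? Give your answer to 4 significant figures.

-4.565e-5 km²

73850 in² = 4.76451e-5 km² and 0.009330 ha = 9.33000e-5 km².
4.76451e-5 − 9.33000e-5 ≈ -4.565e-5 km².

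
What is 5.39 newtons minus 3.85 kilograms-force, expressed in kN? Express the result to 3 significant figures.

5.39 N = 0.00539000 kN and 3.85 kgf = 0.0377556 kN.
0.00539000 − 0.0377556 ≈ -0.0324 kN.

-0.0324 kN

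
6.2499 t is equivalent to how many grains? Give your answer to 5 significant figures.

9.6451 × 10^7 grains

1 t = 1.54324 × 10^7 gr.
So 6.2499 × 1.54324 × 10^7 ≈ 9.6451 × 10^7 gr.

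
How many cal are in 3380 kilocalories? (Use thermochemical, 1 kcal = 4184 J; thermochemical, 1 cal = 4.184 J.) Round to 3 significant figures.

1 kilocalorie = 1000.00 calories.
So 3380 × 1000.00 ≈ 3.38 × 10^6 cal.

3.38 × 10^6 cal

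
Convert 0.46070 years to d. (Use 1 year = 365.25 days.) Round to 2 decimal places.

168.27 d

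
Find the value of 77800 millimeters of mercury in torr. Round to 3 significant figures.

1 millimeter of mercury = 1.00000 torr.
Then 77800 × 1.00000 ≈ 77800 torr.

77800 torr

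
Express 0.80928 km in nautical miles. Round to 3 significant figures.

0.437 nautical miles

1 kilometer = 0.539957 nmi.
So 0.80928 × 0.539957 ≈ 0.437 nmi.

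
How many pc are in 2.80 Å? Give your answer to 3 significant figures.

1 Å = 3.24078e-27 pc.
Then 2.80 × 3.24078e-27 ≈ 9.07e-27 pc.

9.07e-27 parsecs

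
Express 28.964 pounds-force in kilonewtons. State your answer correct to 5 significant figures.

0.12884 kilonewtons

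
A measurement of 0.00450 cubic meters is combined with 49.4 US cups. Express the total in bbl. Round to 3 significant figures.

0.102 bbl

0.00450 m³ = 0.0283041 bbl and 49.4 US cup = 0.0735119 bbl.
0.0283041 + 0.0735119 ≈ 0.102 bbl.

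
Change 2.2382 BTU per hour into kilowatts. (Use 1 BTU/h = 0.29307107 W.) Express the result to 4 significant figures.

0.0006560 kW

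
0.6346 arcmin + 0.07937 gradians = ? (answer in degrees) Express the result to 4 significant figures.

0.6346 arcmin = 0.0105767 ° and 0.07937 grad = 0.0714330 °.
0.0105767 + 0.0714330 ≈ 0.08201 °.

0.08201 °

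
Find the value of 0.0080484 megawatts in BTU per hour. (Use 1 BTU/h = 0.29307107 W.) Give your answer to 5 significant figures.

1 MW = 3.41214e+6 BTU/h.
Thus 0.0080484 × 3.41214e+6 ≈ 27462 BTU/h.

27462 BTU/h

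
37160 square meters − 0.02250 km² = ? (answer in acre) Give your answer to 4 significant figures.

3.623 acres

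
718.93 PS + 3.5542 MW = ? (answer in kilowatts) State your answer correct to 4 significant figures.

718.93 PS = 528.772 kW and 3.5542 MW = 3554.20 kW.
528.772 + 3554.20 ≈ 4083 kW.

4083 kilowatts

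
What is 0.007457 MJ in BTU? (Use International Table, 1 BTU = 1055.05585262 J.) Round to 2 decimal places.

7.07 British thermal units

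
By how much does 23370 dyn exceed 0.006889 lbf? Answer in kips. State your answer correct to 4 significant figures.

23370 dyn = 5.25379e-5 kip and 0.006889 lbf = 6.88900e-6 kip.
5.25379e-5 − 6.88900e-6 ≈ 4.565e-5 kip.

4.565e-5 kips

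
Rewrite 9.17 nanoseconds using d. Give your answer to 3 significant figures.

1.06 × 10^-13 d

1 nanosecond = 1.15741 × 10^-14 d.
So 9.17 × 1.15741 × 10^-14 ≈ 1.06 × 10^-13 d.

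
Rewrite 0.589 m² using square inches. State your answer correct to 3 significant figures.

1 square meter = 1550.00 in².
0.589 × 1550.00 ≈ 913 in².

913 square inches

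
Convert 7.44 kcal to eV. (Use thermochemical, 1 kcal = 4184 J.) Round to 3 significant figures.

1.94e+23 electronvolts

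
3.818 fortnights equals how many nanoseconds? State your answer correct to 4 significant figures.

4.618e+15 ns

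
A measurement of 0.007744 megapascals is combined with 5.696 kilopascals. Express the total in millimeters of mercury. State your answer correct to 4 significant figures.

0.007744 MPa = 58.0848 mmHg and 5.696 kPa = 42.7235 mmHg.
58.0848 + 42.7235 ≈ 100.8 mmHg.

100.8 millimeters of mercury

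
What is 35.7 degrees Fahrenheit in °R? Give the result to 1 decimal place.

495.4 °R

°R = °F + 459.67.
Applying the formula gives 495.4 °R.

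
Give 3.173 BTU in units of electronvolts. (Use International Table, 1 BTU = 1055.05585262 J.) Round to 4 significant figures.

1 British thermal unit = 6.58514e+21 eV.
Then 3.173 × 6.58514e+21 ≈ 2.089e+22 eV.

2.089e+22 eV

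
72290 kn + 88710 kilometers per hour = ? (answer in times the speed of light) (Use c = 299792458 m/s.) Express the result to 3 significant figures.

72290 kn = 0.000124050 c and 88710 km/h = 8.21958 × 10^-5 c.
0.000124050 + 8.21958 × 10^-5 ≈ 0.000206 c.

0.000206 c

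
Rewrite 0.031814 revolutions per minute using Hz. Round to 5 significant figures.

0.00053023 hertz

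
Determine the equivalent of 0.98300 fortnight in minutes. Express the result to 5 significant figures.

1 fortnight = 20160.0 min.
Then 0.98300 × 20160.0 ≈ 19817 min.

19817 minutes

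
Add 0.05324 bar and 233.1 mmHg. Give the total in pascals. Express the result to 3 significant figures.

36400 pascals

0.05324 bar = 5324.00 Pa and 233.1 mmHg = 31077.4 Pa.
5324.00 + 31077.4 ≈ 36400 Pa.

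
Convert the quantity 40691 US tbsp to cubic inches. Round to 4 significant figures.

36720 cubic inches

1 US tablespoon = 0.902344 in³.
40691 × 0.902344 ≈ 36720 in³.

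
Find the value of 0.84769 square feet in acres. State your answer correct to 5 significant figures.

1.9460e-5 acres

1 ft² = 2.29568e-5 acres.
0.84769 × 2.29568e-5 ≈ 1.9460e-5 acre.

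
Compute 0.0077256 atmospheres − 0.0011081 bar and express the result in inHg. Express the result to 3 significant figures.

0.0077256 atm = 0.231160 inHg and 0.0011081 bar = 0.0327222 inHg.
0.231160 − 0.0327222 ≈ 0.198 inHg.

0.198 inches of mercury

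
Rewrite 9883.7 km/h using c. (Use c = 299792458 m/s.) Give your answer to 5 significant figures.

9.1579e-6 times the speed of light

1 km/h = 9.26567e-10 c.
Then 9883.7 × 9.26567e-10 ≈ 9.1579e-6 c.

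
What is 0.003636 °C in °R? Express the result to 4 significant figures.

491.7 degrees Rankine

°R = (°C + 273.15) × 9/5.
Applying the formula gives 491.7 °R.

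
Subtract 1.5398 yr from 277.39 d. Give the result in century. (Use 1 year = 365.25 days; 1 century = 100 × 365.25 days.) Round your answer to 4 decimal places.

277.39 d = 0.00759452 century and 1.5398 yr = 0.0153980 century.
0.00759452 − 0.0153980 ≈ -0.0078 century.

-0.0078 century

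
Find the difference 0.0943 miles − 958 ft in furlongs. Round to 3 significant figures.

0.0943 mi = 0.754400 furlong and 958 ft = 1.45152 furlong.
0.754400 − 1.45152 ≈ -0.697 furlong.

-0.697 furlong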